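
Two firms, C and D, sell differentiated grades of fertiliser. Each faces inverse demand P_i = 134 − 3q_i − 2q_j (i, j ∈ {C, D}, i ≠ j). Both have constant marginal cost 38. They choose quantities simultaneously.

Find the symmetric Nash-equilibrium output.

Firm C's profit: π = q_C(134 − 3q_C − 2q_D) − 38q_C.
∂π/∂q_C = 96 − 6q_C − 2q_D = 0 ⇒ q_C = 16 − (1/3)q_D.
Setting q_C = q_D in the reaction function: q_C = 16 − (1/3)q_C, so q_C = 16 / (4/3) = 12.

12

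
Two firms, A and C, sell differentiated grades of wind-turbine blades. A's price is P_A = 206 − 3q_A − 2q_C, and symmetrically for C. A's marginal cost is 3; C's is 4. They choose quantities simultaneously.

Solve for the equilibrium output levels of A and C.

25.4375, 25.1875

Firm A's profit: π = q_A(206 − 3q_A − 2q_C) − 3q_A.
∂π/∂q_A = 203 − 6q_A − 2q_C = 0 ⇒ q_A = 203/6 − (1/3)q_C.
Similarly q_C = 101/3 − (1/3)q_A.
Plugging q_C into A's best response: q_A = 203/6 − (1/3)(101/3 − (1/3)q_A) ⇒ (8/9)q_A = 407/18, so q_A = 25.4375.
Then q_C = 101/3 − (1/3)·25.4375 = 25.1875.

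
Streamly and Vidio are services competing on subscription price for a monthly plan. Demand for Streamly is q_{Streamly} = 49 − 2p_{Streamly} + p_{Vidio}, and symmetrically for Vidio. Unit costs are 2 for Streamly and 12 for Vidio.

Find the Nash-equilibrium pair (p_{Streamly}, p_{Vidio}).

Streamly's profit: π = (p_{Streamly} − 2)(49 − 2p_{Streamly} + p_{Vidio}).
∂π/∂p_{Streamly} = 53 − 4p_{Streamly} + p_{Vidio} = 0 ⇒ p_{Streamly} = 13.25 + 0.25p_{Vidio}.
Similarly p_{Vidio} = 18.25 + 0.25p_{Streamly}.
Solving the two reaction functions simultaneously: (1 − (0.25)(0.25))p_{Streamly} = 13.25 + 0.25·18.25, so 0.9375p_{Streamly} = 17.8125 and p_{Streamly} = 19.
Then p_{Vidio} = 18.25 + 0.25·19 = 23.

19, 23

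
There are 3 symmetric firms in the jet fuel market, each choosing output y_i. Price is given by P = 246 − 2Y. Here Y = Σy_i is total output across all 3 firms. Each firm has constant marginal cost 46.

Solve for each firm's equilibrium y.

A representative firm's profit is π_i = y_i(246 − 2Y) − 46y_i, with Y = y_i + Σ_{j≠i} y_j.
First-order condition: 200 − 4y_i − 2Σ_{j≠i} y_j = 0.
With identical firms, set every y_j = y: then 200 − 4y − 4y = 0, i.e. y = 200/8 = 25.

25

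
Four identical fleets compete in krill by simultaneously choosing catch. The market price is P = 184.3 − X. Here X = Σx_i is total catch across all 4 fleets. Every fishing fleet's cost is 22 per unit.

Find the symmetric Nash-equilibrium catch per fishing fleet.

32.46

A representative fishing fleet's profit is π_i = x_i(184.3 − X) − 22x_i, with X = x_i + Σ_{j≠i} x_j.
First-order condition: 162.3 − 2x_i − Σ_{j≠i} x_j = 0.
Imposing symmetry (x_j = x for all j) turns Σ_{j≠i} x_j into 3x, so 162.3 = 5x and x = 32.46.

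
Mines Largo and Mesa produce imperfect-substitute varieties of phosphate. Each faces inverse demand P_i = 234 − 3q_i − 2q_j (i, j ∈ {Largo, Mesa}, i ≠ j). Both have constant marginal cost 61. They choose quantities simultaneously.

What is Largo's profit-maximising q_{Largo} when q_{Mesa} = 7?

Mine Largo's profit: π = q_{Largo}(234 − 3q_{Largo} − 2q_{Mesa}) − 61q_{Largo}.
∂π/∂q_{Largo} = 173 − 6q_{Largo} − 2q_{Mesa} = 0 ⇒ q_{Largo} = 173/6 − (1/3)q_{Mesa}.
At q_{Mesa} = 7: q_{Largo} = 173/6 − (1/3)·7 = 26.5.

26.5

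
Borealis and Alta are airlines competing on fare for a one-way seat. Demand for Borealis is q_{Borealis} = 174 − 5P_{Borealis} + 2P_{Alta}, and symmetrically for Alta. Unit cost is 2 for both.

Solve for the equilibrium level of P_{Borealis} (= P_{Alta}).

23

Borealis's profit: π = (P_{Borealis} − 2)(174 − 5P_{Borealis} + 2P_{Alta}).
∂π/∂P_{Borealis} = 184 − 10P_{Borealis} + 2P_{Alta} = 0 ⇒ P_{Borealis} = 18.4 + 0.2P_{Alta}.
The game is symmetric, so in equilibrium P_{Alta} = P_{Borealis}: the reaction function gives 0.8P_{Borealis} = 18.4, hence P_{Borealis} = 23.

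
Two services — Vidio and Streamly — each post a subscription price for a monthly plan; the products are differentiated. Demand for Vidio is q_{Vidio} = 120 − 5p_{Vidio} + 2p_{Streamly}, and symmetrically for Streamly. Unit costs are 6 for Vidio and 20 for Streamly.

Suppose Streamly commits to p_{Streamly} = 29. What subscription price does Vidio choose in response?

20.8

Vidio's profit: π = (p_{Vidio} − 6)(120 − 5p_{Vidio} + 2p_{Streamly}).
∂π/∂p_{Vidio} = 150 − 10p_{Vidio} + 2p_{Streamly} = 0 ⇒ p_{Vidio} = 15 + 0.2p_{Streamly}.
At p_{Streamly} = 29: p_{Vidio} = 15 + 0.2·29 = 20.8.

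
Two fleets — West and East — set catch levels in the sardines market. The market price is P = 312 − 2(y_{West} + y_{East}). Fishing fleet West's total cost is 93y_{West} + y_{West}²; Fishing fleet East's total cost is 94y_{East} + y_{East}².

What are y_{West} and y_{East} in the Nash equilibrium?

27.4375, 27.1875

Fishing fleet West's profit: π = y_{West}(312 − 2(y_{West} + y_{East})) − 93y_{West} − y_{West}².
∂π/∂y_{West} = 219 − 6y_{West} − 2y_{East} = 0, so y_{West} = 36.5 − (1/3)y_{East}.
By the same steps for East: y_{East} = 109/3 − (1/3)y_{West}.
Solving the two reaction functions simultaneously: (1 − (−1/3)(−1/3))y_{West} = 36.5 − (1/3)·(109/3), so (8/9)y_{West} = 439/18 and y_{West} = 27.4375.
Then y_{East} = 109/3 − (1/3)·27.4375 = 27.1875.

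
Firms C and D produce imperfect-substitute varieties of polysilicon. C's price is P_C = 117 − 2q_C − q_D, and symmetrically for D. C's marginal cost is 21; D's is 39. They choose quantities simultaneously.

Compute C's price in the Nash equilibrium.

Firm C's profit: π = q_C(117 − 2q_C − q_D) − 21q_C.
∂π/∂q_C = 96 − 4q_C − q_D = 0 ⇒ q_C = 24 − 0.25q_D.
Similarly q_D = 19.5 − 0.25q_C.
Solving the two reaction functions simultaneously: (1 − (−0.25)(−0.25))q_C = 24 − 0.25·19.5, so 0.9375q_C = 19.125 and q_C = 20.4.
Then q_D = 19.5 − 0.25·20.4 = 14.4.
P_C = 117 − 2·20.4 − 14.4 = 61.8.

61.8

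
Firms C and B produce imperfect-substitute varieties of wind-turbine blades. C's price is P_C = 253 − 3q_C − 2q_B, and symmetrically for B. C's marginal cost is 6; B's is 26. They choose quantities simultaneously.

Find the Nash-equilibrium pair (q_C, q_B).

Firm C's profit: π = q_C(253 − 3q_C − 2q_B) − 6q_C.
∂π/∂q_C = 247 − 6q_C − 2q_B = 0 ⇒ q_C = 247/6 − (1/3)q_B.
Similarly q_B = 227/6 − (1/3)q_C.
Solving the two reaction functions simultaneously: (1 − (−1/3)(−1/3))q_C = 247/6 − (1/3)·(227/6), so (8/9)q_C = 257/9 and q_C = 32.125.
Then q_B = 227/6 − (1/3)·32.125 = 27.125.

32.125, 27.125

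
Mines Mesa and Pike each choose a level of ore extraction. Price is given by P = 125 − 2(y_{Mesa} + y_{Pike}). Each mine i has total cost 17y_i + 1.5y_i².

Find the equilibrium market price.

Mine Mesa's profit: π = y_{Mesa}(125 − 2(y_{Mesa} + y_{Pike})) − 17y_{Mesa} − 1.5y_{Mesa}².
∂π/∂y_{Mesa} = 108 − 7y_{Mesa} − 2y_{Pike} = 0, so y_{Mesa} = 108/7 − (2/7)y_{Pike}.
Setting y_{Mesa} = y_{Pike} in the reaction function: y_{Mesa} = 108/7 − (2/7)y_{Mesa}, so y_{Mesa} = (108/7) / (9/7) = 12.
Equilibrium price: P = 125 − 2·24 = 77.

77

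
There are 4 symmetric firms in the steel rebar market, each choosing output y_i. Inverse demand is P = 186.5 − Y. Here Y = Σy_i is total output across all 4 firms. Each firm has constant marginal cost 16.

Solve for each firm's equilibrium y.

A representative firm's profit is π_i = y_i(186.5 − Y) − 16y_i, with Y = y_i + Σ_{j≠i} y_j.
First-order condition: 170.5 − 2y_i − Σ_{j≠i} y_j = 0.
With identical firms, set every y_j = y: then 170.5 − 2y − 3y = 0, i.e. y = 170.5/5 = 34.1.

34.1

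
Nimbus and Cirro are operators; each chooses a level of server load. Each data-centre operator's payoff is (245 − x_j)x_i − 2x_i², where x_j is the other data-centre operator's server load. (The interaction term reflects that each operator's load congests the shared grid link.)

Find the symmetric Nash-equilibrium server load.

49

Nimbus's payoff is (245 − x_C)x_N − 2x_N².
∂π/∂x_N = 245 − x_C − 4x_N = 0, so x_N = 61.25 − 0.25x_C.
The game is symmetric, so in equilibrium x_C = x_N: the reaction function gives 1.25x_N = 61.25, hence x_N = 49.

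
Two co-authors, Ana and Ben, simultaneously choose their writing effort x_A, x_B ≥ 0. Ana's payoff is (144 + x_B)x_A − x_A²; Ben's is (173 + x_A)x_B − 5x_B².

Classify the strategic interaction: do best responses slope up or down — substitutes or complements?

Expanding Ana's payoff: 144x_A + x_Bx_A − x_A².
∂π/∂x_A = 144 + x_B − 2x_A = 0, so x_A = 72 + 0.5x_B.
The best-response slope dx_A/dx_B = 0.5 > 0: the reaction function is upward-sloping, so the choices are strategic complements.

strategic complements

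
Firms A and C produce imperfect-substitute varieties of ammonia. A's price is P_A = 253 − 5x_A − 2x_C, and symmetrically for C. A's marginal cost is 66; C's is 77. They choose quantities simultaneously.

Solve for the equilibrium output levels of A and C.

Firm A's profit: π = x_A(253 − 5x_A − 2x_C) − 66x_A.
∂π/∂x_A = 187 − 10x_A − 2x_C = 0 ⇒ x_A = 18.7 − 0.2x_C.
Similarly x_C = 17.6 − 0.2x_A.
Plugging x_C into A's best response: x_A = 18.7 − 0.2(17.6 − 0.2x_A) ⇒ 0.96x_A = 15.18, so x_A = 15.8125.
Then x_C = 17.6 − 0.2·15.8125 = 14.4375.

15.8125, 14.4375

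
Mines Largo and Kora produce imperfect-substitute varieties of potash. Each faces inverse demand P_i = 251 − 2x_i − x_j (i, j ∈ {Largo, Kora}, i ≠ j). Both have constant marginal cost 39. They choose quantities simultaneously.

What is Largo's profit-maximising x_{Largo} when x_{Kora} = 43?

42.25

Mine Largo's profit: π = x_{Largo}(251 − 2x_{Largo} − x_{Kora}) − 39x_{Largo}.
∂π/∂x_{Largo} = 212 − 4x_{Largo} − x_{Kora} = 0 ⇒ x_{Largo} = 53 − 0.25x_{Kora}.
At x_{Kora} = 43: x_{Largo} = 53 − 0.25·43 = 42.25.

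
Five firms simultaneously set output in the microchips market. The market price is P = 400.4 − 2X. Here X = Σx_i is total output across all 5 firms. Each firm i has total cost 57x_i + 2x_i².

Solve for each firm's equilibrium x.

A representative firm's profit is π_i = x_i(400.4 − 2X) − 57x_i − 2x_i², with X = x_i + Σ_{j≠i} x_j.
First-order condition: 343.4 − 8x_i − 2Σ_{j≠i} x_j = 0.
Imposing symmetry (x_j = x for all j) turns Σ_{j≠i} x_j into 4x, so 343.4 = 16x and x = 21.4625.

21.4625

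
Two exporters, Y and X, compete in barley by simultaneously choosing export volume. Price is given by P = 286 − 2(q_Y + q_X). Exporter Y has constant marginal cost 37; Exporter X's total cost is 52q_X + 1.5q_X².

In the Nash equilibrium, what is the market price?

143.25

Exporter Y's profit: π = q_Y(286 − 2(q_Y + q_X)) − 37q_Y.
∂π/∂q_Y = 249 − 4q_Y − 2q_X = 0, so q_Y = 62.25 − 0.5q_X.
For X: ∂π/∂q_X = 234 − 7q_X − 2q_Y = 0 ⇒ q_X = 234/7 − (2/7)q_Y.
Substituting the second reaction function into the first: q_Y = 62.25 − 0.5(234/7 − (2/7)q_Y), which gives (6/7)q_Y = 1275/28 ⇒ q_Y = 53.125.
Then q_X = 234/7 − (2/7)·53.125 = 18.25.
Equilibrium price: P = 286 − 2·71.375 = 143.25.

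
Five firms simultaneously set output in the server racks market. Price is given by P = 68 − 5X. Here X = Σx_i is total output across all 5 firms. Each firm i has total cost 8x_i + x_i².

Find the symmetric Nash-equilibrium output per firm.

A representative firm's profit is π_i = x_i(68 − 5X) − 8x_i − x_i², with X = x_i + Σ_{j≠i} x_j.
First-order condition: 60 − 12x_i − 5Σ_{j≠i} x_j = 0.
In a symmetric equilibrium every firm chooses the same x, so Σ_{j≠i} x_j = 4x. The condition becomes 60 − 32x = 0, giving x = 60/32 = 1.875.

1.875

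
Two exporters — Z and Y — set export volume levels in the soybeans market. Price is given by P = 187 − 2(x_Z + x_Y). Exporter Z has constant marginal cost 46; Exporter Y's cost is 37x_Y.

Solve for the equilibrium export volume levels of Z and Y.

22, 26.5

Exporter Z's profit: π = x_Z(187 − 2(x_Z + x_Y)) − 46x_Z.
∂π/∂x_Z = 141 − 4x_Z − 2x_Y = 0, so x_Z = 35.25 − 0.5x_Y.
By the same steps for Y: x_Y = 37.5 − 0.5x_Z.
Solving the two reaction functions simultaneously: (1 − (−0.5)(−0.5))x_Z = 35.25 − 0.5·37.5, so 0.75x_Z = 16.5 and x_Z = 22.
Then x_Y = 37.5 − 0.5·22 = 26.5.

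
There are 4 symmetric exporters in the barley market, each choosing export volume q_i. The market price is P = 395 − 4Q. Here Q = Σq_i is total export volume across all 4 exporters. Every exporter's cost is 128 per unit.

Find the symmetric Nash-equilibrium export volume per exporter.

13.35

A representative exporter's profit is π_i = q_i(395 − 4Q) − 128q_i, with Q = q_i + Σ_{j≠i} q_j.
First-order condition: 267 − 8q_i − 4Σ_{j≠i} q_j = 0.
In a symmetric equilibrium every exporter chooses the same q, so Σ_{j≠i} q_j = 3q. The condition becomes 267 − 20q = 0, giving q = 267/20 = 13.35.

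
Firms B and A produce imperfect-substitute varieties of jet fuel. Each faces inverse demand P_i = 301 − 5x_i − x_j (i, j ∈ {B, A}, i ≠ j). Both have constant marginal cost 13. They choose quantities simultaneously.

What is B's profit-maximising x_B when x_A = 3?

28.5

Firm B's profit: π = x_B(301 − 5x_B − x_A) − 13x_B.
∂π/∂x_B = 288 − 10x_B − x_A = 0 ⇒ x_B = 28.8 − 0.1x_A.
At x_A = 3: x_B = 28.8 − 0.1·3 = 28.5.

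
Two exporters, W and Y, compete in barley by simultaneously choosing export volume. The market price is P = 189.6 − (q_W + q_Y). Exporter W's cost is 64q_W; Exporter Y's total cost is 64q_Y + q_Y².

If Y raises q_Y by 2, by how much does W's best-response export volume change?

-1

Exporter W's profit: π = q_W(189.6 − (q_W + q_Y)) − 64q_W.
∂π/∂q_W = 125.6 − 2q_W − q_Y = 0, so q_W = 62.8 − 0.5q_Y.
The reaction-function slope is −0.5, so a 2-unit rise in q_Y moves q_W by −0.5 × 2 = −1. W's best response falls — the actions are strategic substitutes.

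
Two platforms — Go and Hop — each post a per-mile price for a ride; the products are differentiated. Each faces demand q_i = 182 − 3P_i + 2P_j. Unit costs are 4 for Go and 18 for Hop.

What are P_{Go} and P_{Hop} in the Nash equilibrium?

Go's profit: π = (P_{Go} − 4)(182 − 3P_{Go} + 2P_{Hop}).
∂π/∂P_{Go} = 194 − 6P_{Go} + 2P_{Hop} = 0 ⇒ P_{Go} = 97/3 + (1/3)P_{Hop}.
Similarly P_{Hop} = 118/3 + (1/3)P_{Go}.
Solving the two reaction functions simultaneously: (1 − (1/3)(1/3))P_{Go} = 97/3 + (1/3)·(118/3), so (8/9)P_{Go} = 409/9 and P_{Go} = 51.125.
Then P_{Hop} = 118/3 + (1/3)·51.125 = 56.375.

51.125, 56.375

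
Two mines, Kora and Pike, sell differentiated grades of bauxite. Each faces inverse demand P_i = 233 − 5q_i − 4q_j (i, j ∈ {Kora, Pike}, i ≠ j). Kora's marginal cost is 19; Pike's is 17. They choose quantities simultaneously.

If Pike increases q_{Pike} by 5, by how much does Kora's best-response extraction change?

-2

Mine Kora's profit: π = q_{Kora}(233 − 5q_{Kora} − 4q_{Pike}) − 19q_{Kora}.
∂π/∂q_{Kora} = 214 − 10q_{Kora} − 4q_{Pike} = 0 ⇒ q_{Kora} = 21.4 − 0.4q_{Pike}.
The reaction-function slope is −0.4, so a 5-unit rise in q_{Pike} moves q_{Kora} by −0.4 × 5 = −2. Kora's best response falls — the actions are strategic substitutes.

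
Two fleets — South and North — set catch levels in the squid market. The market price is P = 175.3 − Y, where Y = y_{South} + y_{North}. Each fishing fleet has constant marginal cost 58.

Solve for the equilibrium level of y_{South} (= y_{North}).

Fishing fleet South's profit: π = y_{South}(175.3 − (y_{South} + y_{North})) − 58y_{South}.
∂π/∂y_{South} = 117.3 − 2y_{South} − y_{North} = 0, so y_{South} = 58.65 − 0.5y_{North}.
Setting y_{South} = y_{North} in the reaction function: y_{South} = 58.65 − 0.5y_{South}, so y_{South} = 58.65 / 1.5 = 39.1.

39.1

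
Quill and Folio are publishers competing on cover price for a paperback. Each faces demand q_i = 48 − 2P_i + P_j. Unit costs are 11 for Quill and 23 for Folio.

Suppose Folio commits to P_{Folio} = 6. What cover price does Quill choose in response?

19

Quill's profit: π = (P_{Quill} − 11)(48 − 2P_{Quill} + P_{Folio}).
∂π/∂P_{Quill} = 70 − 4P_{Quill} + P_{Folio} = 0 ⇒ P_{Quill} = 17.5 + 0.25P_{Folio}.
At P_{Folio} = 6: P_{Quill} = 17.5 + 0.25·6 = 19.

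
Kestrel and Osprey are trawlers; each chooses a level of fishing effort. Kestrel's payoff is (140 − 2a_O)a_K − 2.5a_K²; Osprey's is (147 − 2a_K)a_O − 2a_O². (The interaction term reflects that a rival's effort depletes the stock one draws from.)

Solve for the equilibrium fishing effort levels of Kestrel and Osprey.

16.625, 28.4375

Expanding Kestrel's payoff: 140a_K − 2a_Oa_K − 2.5a_K².
∂π/∂a_K = 140 − 2a_O − 5a_K = 0, so a_K = 28 − 0.4a_O.
Likewise for Osprey: a_O = 36.75 − 0.5a_K.
Plugging a_O into Kestrel's best response: a_K = 28 − 0.4(36.75 − 0.5a_K) ⇒ 0.8a_K = 13.3, so a_K = 16.625.
Then a_O = 36.75 − 0.5·16.625 = 28.4375.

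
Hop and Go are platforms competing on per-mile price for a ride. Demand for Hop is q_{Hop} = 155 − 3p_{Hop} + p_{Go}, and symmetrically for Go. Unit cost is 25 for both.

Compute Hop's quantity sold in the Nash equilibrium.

Hop's profit: π = (p_{Hop} − 25)(155 − 3p_{Hop} + p_{Go}).
∂π/∂p_{Hop} = 230 − 6p_{Hop} + p_{Go} = 0 ⇒ p_{Hop} = 115/3 + (1/6)p_{Go}.
The game is symmetric, so in equilibrium p_{Go} = p_{Hop}: the reaction function gives (5/6)p_{Hop} = 115/3, hence p_{Hop} = 46.
q_{Hop} = 155 − 3·46 + 46 = 63.

63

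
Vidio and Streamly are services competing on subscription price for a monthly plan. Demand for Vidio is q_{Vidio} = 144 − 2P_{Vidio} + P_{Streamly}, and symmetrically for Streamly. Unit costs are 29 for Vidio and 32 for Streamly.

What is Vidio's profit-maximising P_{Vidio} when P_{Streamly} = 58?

Vidio's profit: π = (P_{Vidio} − 29)(144 − 2P_{Vidio} + P_{Streamly}).
∂π/∂P_{Vidio} = 202 − 4P_{Vidio} + P_{Streamly} = 0 ⇒ P_{Vidio} = 50.5 + 0.25P_{Streamly}.
At P_{Streamly} = 58: P_{Vidio} = 50.5 + 0.25·58 = 65.

65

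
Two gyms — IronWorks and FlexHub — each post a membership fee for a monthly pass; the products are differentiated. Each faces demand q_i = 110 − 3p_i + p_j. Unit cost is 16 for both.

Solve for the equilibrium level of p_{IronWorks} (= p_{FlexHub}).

31.6

IronWorks's profit: π = (p_{IronWorks} − 16)(110 − 3p_{IronWorks} + p_{FlexHub}).
∂π/∂p_{IronWorks} = 158 − 6p_{IronWorks} + p_{FlexHub} = 0 ⇒ p_{IronWorks} = 79/3 + (1/6)p_{FlexHub}.
By symmetry p_{FlexHub} = p_{IronWorks}; substituting into the reaction function, (5/6)p_{IronWorks} = 79/3 and p_{IronWorks} = 31.6.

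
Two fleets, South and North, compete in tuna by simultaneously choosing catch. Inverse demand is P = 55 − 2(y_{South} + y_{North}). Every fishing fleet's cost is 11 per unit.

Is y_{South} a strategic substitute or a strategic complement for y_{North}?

strategic substitutes

Fishing fleet South's profit: π = y_{South}(55 − 2(y_{South} + y_{North})) − 11y_{South}.
∂π/∂y_{South} = 44 − 4y_{South} − 2y_{North} = 0, so y_{South} = 11 − 0.5y_{North}.
The best-response slope dy_{South}/dy_{North} = −0.5 < 0: the reaction function is downward-sloping, so the choices are strategic substitutes.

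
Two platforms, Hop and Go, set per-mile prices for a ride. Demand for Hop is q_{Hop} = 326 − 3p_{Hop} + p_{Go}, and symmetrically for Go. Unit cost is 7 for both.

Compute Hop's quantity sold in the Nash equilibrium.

187.2

Hop's profit: π = (p_{Hop} − 7)(326 − 3p_{Hop} + p_{Go}).
∂π/∂p_{Hop} = 347 − 6p_{Hop} + p_{Go} = 0 ⇒ p_{Hop} = 347/6 + (1/6)p_{Go}.
The game is symmetric, so in equilibrium p_{Go} = p_{Hop}: the reaction function gives (5/6)p_{Hop} = 347/6, hence p_{Hop} = 69.4.
q_{Hop} = 326 − 3·69.4 + 69.4 = 187.2.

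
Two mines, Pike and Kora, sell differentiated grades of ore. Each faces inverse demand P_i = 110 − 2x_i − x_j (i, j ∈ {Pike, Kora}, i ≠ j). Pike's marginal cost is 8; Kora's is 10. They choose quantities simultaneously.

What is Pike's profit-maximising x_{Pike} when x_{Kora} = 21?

Mine Pike's profit: π = x_{Pike}(110 − 2x_{Pike} − x_{Kora}) − 8x_{Pike}.
∂π/∂x_{Pike} = 102 − 4x_{Pike} − x_{Kora} = 0 ⇒ x_{Pike} = 25.5 − 0.25x_{Kora}.
At x_{Kora} = 21: x_{Pike} = 25.5 − 0.25·21 = 20.25.

20.25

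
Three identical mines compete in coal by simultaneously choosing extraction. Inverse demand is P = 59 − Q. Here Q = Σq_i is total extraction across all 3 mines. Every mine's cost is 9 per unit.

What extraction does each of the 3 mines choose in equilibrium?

12.5

A representative mine's profit is π_i = q_i(59 − Q) − 9q_i, with Q = q_i + Σ_{j≠i} q_j.
First-order condition: 50 − 2q_i − Σ_{j≠i} q_j = 0.
Imposing symmetry (q_j = q for all j) turns Σ_{j≠i} q_j into 2q, so 50 = 4q and q = 12.5.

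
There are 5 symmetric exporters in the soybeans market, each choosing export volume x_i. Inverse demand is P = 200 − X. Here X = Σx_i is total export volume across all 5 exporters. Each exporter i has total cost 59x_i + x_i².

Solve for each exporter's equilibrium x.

17.625

A representative exporter's profit is π_i = x_i(200 − X) − 59x_i − x_i², with X = x_i + Σ_{j≠i} x_j.
First-order condition: 141 − 4x_i − Σ_{j≠i} x_j = 0.
In a symmetric equilibrium every exporter chooses the same x, so Σ_{j≠i} x_j = 4x. The condition becomes 141 − 8x = 0, giving x = 141/8 = 17.625.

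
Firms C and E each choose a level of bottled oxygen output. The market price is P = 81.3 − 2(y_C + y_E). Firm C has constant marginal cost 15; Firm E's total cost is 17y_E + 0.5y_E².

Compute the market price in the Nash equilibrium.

40.3625

Firm C's profit: π = y_C(81.3 − 2(y_C + y_E)) − 15y_C.
∂π/∂y_C = 66.3 − 4y_C − 2y_E = 0, so y_C = 16.575 − 0.5y_E.
For E: ∂π/∂y_E = 64.3 − 5y_E − 2y_C = 0 ⇒ y_E = 12.86 − 0.4y_C.
Solving the two reaction functions simultaneously: (1 − (−0.5)(−0.4))y_C = 16.575 − 0.5·12.86, so 0.8y_C = 10.145 and y_C = 2029/160.
Then y_E = 12.86 − 0.4·(2029/160) = 7.7875.
Equilibrium price: P = 81.3 − 2·(655/32) = 40.3625.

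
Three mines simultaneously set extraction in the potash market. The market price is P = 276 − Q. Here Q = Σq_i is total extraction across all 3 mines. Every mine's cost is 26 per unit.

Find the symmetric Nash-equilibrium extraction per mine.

62.5

A representative mine's profit is π_i = q_i(276 − Q) − 26q_i, with Q = q_i + Σ_{j≠i} q_j.
First-order condition: 250 − 2q_i − Σ_{j≠i} q_j = 0.
In a symmetric equilibrium every mine chooses the same q, so Σ_{j≠i} q_j = 2q. The condition becomes 250 − 4q = 0, giving q = 250/4 = 62.5.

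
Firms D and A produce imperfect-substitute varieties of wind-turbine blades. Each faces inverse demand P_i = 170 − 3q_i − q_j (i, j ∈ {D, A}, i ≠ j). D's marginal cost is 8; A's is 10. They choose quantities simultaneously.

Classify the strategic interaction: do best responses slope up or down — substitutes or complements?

Firm D's profit: π = q_D(170 − 3q_D − q_A) − 8q_D.
∂π/∂q_D = 162 − 6q_D − q_A = 0 ⇒ q_D = 27 − (1/6)q_A.
The best-response slope dq_D/dq_A = −1/6 < 0: the reaction function is downward-sloping, so the choices are strategic substitutes.

strategic substitutes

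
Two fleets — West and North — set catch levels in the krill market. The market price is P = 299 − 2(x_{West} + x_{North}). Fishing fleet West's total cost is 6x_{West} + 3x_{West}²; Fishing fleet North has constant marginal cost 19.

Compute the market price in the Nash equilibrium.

142

Fishing fleet West's profit: π = x_{West}(299 − 2(x_{West} + x_{North})) − 6x_{West} − 3x_{West}².
∂π/∂x_{West} = 293 − 10x_{West} − 2x_{North} = 0, so x_{West} = 29.3 − 0.2x_{North}.
For North: ∂π/∂x_{North} = 280 − 4x_{North} − 2x_{West} = 0 ⇒ x_{North} = 70 − 0.5x_{West}.
Solving the two reaction functions simultaneously: (1 − (−0.2)(−0.5))x_{West} = 29.3 − 0.2·70, so 0.9x_{West} = 15.3 and x_{West} = 17.
Then x_{North} = 70 − 0.5·17 = 61.5.
Equilibrium price: P = 299 − 2·78.5 = 142.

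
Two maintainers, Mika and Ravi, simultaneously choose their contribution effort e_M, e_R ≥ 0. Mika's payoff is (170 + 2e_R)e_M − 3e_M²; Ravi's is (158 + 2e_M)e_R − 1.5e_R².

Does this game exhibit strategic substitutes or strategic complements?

Expanding Mika's payoff: 170e_M + 2e_Re_M − 3e_M².
∂π/∂e_M = 170 + 2e_R − 6e_M = 0, so e_M = 85/3 + (1/3)e_R.
The best-response slope de_M/de_R = 1/3 > 0: the reaction function is upward-sloping, so the choices are strategic complements.

strategic complements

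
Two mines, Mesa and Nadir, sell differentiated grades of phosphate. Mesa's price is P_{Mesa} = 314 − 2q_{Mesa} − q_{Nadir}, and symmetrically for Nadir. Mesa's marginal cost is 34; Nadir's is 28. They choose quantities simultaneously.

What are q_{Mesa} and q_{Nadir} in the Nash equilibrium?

Mine Mesa's profit: π = q_{Mesa}(314 − 2q_{Mesa} − q_{Nadir}) − 34q_{Mesa}.
∂π/∂q_{Mesa} = 280 − 4q_{Mesa} − q_{Nadir} = 0 ⇒ q_{Mesa} = 70 − 0.25q_{Nadir}.
Similarly q_{Nadir} = 71.5 − 0.25q_{Mesa}.
Substituting the second reaction function into the first: q_{Mesa} = 70 − 0.25(71.5 − 0.25q_{Mesa}), which gives 0.9375q_{Mesa} = 52.125 ⇒ q_{Mesa} = 55.6.
Then q_{Nadir} = 71.5 − 0.25·55.6 = 57.6.

55.6, 57.6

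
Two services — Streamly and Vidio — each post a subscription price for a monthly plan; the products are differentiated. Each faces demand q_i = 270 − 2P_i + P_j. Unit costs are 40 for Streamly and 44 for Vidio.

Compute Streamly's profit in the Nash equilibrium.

Streamly's profit: π = (P_{Streamly} − 40)(270 − 2P_{Streamly} + P_{Vidio}).
∂π/∂P_{Streamly} = 350 − 4P_{Streamly} + P_{Vidio} = 0 ⇒ P_{Streamly} = 87.5 + 0.25P_{Vidio}.
Similarly P_{Vidio} = 89.5 + 0.25P_{Streamly}.
Solving the two reaction functions simultaneously: (1 − (0.25)(0.25))P_{Streamly} = 87.5 + 0.25·89.5, so 0.9375P_{Streamly} = 109.875 and P_{Streamly} = 117.2.
Then P_{Vidio} = 89.5 + 0.25·117.2 = 118.8.
q_{Streamly} = 270 − 2·117.2 + 118.8 = 154.4.
Profit = (117.2 − 40)·154.4 = 11919.68.

11919.68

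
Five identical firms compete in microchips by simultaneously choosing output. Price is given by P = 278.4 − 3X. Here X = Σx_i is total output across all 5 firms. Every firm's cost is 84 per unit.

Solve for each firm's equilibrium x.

A representative firm's profit is π_i = x_i(278.4 − 3X) − 84x_i, with X = x_i + Σ_{j≠i} x_j.
First-order condition: 194.4 − 6x_i − 3Σ_{j≠i} x_j = 0.
Imposing symmetry (x_j = x for all j) turns Σ_{j≠i} x_j into 4x, so 194.4 = 18x and x = 10.8.

10.8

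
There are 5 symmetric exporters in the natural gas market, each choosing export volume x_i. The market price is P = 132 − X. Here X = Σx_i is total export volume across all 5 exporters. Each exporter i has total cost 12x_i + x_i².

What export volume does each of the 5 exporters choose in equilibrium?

15

A representative exporter's profit is π_i = x_i(132 − X) − 12x_i − x_i², with X = x_i + Σ_{j≠i} x_j.
First-order condition: 120 − 4x_i − Σ_{j≠i} x_j = 0.
Imposing symmetry (x_j = x for all j) turns Σ_{j≠i} x_j into 4x, so 120 = 8x and x = 15.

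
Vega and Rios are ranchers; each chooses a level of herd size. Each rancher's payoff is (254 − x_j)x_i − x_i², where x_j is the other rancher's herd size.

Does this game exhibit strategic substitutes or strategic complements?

Vega's payoff is (254 − x_R)x_V − x_V².
∂π/∂x_V = 254 − x_R − 2x_V = 0, so x_V = 127 − 0.5x_R.
The best-response slope dx_V/dx_R = −0.5 < 0: the reaction function is downward-sloping, so the choices are strategic substitutes.

strategic substitutes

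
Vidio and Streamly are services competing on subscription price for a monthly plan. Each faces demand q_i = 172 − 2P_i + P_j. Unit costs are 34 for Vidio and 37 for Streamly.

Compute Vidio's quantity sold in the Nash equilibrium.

Vidio's profit: π = (P_{Vidio} − 34)(172 − 2P_{Vidio} + P_{Streamly}).
∂π/∂P_{Vidio} = 240 − 4P_{Vidio} + P_{Streamly} = 0 ⇒ P_{Vidio} = 60 + 0.25P_{Streamly}.
Similarly P_{Streamly} = 61.5 + 0.25P_{Vidio}.
Plugging P_{Streamly} into Vidio's best response: P_{Vidio} = 60 + 0.25(61.5 + 0.25P_{Vidio}) ⇒ 0.9375P_{Vidio} = 75.375, so P_{Vidio} = 80.4.
Then P_{Streamly} = 61.5 + 0.25·80.4 = 81.6.
q_{Vidio} = 172 − 2·80.4 + 81.6 = 92.8.

92.8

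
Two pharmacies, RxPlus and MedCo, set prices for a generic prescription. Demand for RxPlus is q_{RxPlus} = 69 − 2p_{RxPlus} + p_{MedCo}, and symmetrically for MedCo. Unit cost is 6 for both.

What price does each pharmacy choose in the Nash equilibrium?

RxPlus's profit: π = (p_{RxPlus} − 6)(69 − 2p_{RxPlus} + p_{MedCo}).
∂π/∂p_{RxPlus} = 81 − 4p_{RxPlus} + p_{MedCo} = 0 ⇒ p_{RxPlus} = 20.25 + 0.25p_{MedCo}.
The game is symmetric, so in equilibrium p_{MedCo} = p_{RxPlus}: the reaction function gives 0.75p_{RxPlus} = 20.25, hence p_{RxPlus} = 27.

27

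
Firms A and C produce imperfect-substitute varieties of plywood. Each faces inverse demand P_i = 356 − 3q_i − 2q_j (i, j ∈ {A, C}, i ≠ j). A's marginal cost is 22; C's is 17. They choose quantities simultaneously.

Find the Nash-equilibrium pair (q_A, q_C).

Firm A's profit: π = q_A(356 − 3q_A − 2q_C) − 22q_A.
∂π/∂q_A = 334 − 6q_A − 2q_C = 0 ⇒ q_A = 167/3 − (1/3)q_C.
Similarly q_C = 56.5 − (1/3)q_A.
Substituting the second reaction function into the first: q_A = 167/3 − (1/3)(56.5 − (1/3)q_A), which gives (8/9)q_A = 221/6 ⇒ q_A = 41.4375.
Then q_C = 56.5 − (1/3)·41.4375 = 42.6875.

41.4375, 42.6875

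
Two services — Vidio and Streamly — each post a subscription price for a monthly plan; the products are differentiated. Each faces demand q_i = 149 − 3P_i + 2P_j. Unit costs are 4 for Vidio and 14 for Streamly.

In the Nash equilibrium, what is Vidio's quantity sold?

Vidio's profit: π = (P_{Vidio} − 4)(149 − 3P_{Vidio} + 2P_{Streamly}).
∂π/∂P_{Vidio} = 161 − 6P_{Vidio} + 2P_{Streamly} = 0 ⇒ P_{Vidio} = 161/6 + (1/3)P_{Streamly}.
Similarly P_{Streamly} = 191/6 + (1/3)P_{Vidio}.
Plugging P_{Streamly} into Vidio's best response: P_{Vidio} = 161/6 + (1/3)(191/6 + (1/3)P_{Vidio}) ⇒ (8/9)P_{Vidio} = 337/9, so P_{Vidio} = 42.125.
Then P_{Streamly} = 191/6 + (1/3)·42.125 = 45.875.
q_{Vidio} = 149 − 3·42.125 + 2·45.875 = 114.375.

114.375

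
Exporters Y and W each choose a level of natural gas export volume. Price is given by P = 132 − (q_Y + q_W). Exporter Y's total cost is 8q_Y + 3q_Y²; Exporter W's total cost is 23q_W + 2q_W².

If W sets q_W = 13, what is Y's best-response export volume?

13.875

Exporter Y's profit: π = q_Y(132 − (q_Y + q_W)) − 8q_Y − 3q_Y².
∂π/∂q_Y = 124 − 8q_Y − q_W = 0, so q_Y = 15.5 − 0.125q_W.
At q_W = 13: q_Y = 15.5 − 0.125·13 = 13.875.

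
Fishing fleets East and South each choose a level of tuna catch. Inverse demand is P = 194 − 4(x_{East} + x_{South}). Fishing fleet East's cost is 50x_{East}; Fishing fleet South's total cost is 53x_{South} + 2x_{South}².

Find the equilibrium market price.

Fishing fleet East's profit: π = x_{East}(194 − 4(x_{East} + x_{South})) − 50x_{East}.
∂π/∂x_{East} = 144 − 8x_{East} − 4x_{South} = 0, so x_{East} = 18 − 0.5x_{South}.
For South: ∂π/∂x_{South} = 141 − 12x_{South} − 4x_{East} = 0 ⇒ x_{South} = 11.75 − (1/3)x_{East}.
Solving the two reaction functions simultaneously: (1 − (−0.5)(−1/3))x_{East} = 18 − 0.5·11.75, so (5/6)x_{East} = 12.125 and x_{East} = 14.55.
Then x_{South} = 11.75 − (1/3)·14.55 = 6.9.
Equilibrium price: P = 194 − 4·21.45 = 108.2.

108.2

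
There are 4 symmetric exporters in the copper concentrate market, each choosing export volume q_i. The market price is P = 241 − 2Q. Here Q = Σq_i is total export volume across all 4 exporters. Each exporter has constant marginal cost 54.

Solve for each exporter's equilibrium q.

A representative exporter's profit is π_i = q_i(241 − 2Q) − 54q_i, with Q = q_i + Σ_{j≠i} q_j.
First-order condition: 187 − 4q_i − 2Σ_{j≠i} q_j = 0.
In a symmetric equilibrium every exporter chooses the same q, so Σ_{j≠i} q_j = 3q. The condition becomes 187 − 10q = 0, giving q = 187/10 = 18.7.

18.7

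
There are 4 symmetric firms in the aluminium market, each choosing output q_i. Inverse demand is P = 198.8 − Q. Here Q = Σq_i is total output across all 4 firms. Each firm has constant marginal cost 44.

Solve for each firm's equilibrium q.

A representative firm's profit is π_i = q_i(198.8 − Q) − 44q_i, with Q = q_i + Σ_{j≠i} q_j.
First-order condition: 154.8 − 2q_i − Σ_{j≠i} q_j = 0.
Imposing symmetry (q_j = q for all j) turns Σ_{j≠i} q_j into 3q, so 154.8 = 5q and q = 30.96.

30.96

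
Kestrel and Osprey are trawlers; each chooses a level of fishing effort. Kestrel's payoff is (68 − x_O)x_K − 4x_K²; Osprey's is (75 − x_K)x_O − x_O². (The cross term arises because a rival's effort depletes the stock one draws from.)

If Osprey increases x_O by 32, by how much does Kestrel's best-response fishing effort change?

-4

Expanding Kestrel's payoff: 68x_K − x_Ox_K − 4x_K².
∂π/∂x_K = 68 − x_O − 8x_K = 0, so x_K = 8.5 − 0.125x_O.
The reaction-function slope is −0.125, so a 32-unit rise in x_O moves x_K by −0.125 × 32 = −4. Kestrel's best response falls — the actions are strategic substitutes.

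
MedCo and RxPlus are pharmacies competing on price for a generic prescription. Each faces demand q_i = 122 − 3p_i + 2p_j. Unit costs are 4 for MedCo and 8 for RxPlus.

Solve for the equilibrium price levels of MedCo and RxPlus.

MedCo's profit: π = (p_{MedCo} − 4)(122 − 3p_{MedCo} + 2p_{RxPlus}).
∂π/∂p_{MedCo} = 134 − 6p_{MedCo} + 2p_{RxPlus} = 0 ⇒ p_{MedCo} = 67/3 + (1/3)p_{RxPlus}.
Similarly p_{RxPlus} = 73/3 + (1/3)p_{MedCo}.
Plugging p_{RxPlus} into MedCo's best response: p_{MedCo} = 67/3 + (1/3)(73/3 + (1/3)p_{MedCo}) ⇒ (8/9)p_{MedCo} = 274/9, so p_{MedCo} = 34.25.
Then p_{RxPlus} = 73/3 + (1/3)·34.25 = 35.75.

34.25, 35.75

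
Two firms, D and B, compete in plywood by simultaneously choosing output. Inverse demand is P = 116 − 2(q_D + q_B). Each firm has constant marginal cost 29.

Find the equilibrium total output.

Firm D's profit: π = q_D(116 − 2(q_D + q_B)) − 29q_D.
∂π/∂q_D = 87 − 4q_D − 2q_B = 0, so q_D = 21.75 − 0.5q_B.
The game is symmetric, so in equilibrium q_B = q_D: the reaction function gives 1.5q_D = 21.75, hence q_D = 14.5.
Total output: 14.5 + 14.5 = 29.

29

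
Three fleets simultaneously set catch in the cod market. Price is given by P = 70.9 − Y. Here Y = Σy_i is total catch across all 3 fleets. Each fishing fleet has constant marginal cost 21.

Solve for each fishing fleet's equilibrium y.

12.475

A representative fishing fleet's profit is π_i = y_i(70.9 − Y) − 21y_i, with Y = y_i + Σ_{j≠i} y_j.
First-order condition: 49.9 − 2y_i − Σ_{j≠i} y_j = 0.
With identical fishing fleets, set every y_j = y: then 49.9 − 2y − 2y = 0, i.e. y = 49.9/4 = 12.475.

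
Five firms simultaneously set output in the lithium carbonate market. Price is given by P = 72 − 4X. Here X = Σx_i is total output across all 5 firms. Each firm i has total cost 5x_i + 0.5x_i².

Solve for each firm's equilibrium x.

A representative firm's profit is π_i = x_i(72 − 4X) − 5x_i − 0.5x_i², with X = x_i + Σ_{j≠i} x_j.
First-order condition: 67 − 9x_i − 4Σ_{j≠i} x_j = 0.
In a symmetric equilibrium every firm chooses the same x, so Σ_{j≠i} x_j = 4x. The condition becomes 67 − 25x = 0, giving x = 67/25 = 2.68.

2.68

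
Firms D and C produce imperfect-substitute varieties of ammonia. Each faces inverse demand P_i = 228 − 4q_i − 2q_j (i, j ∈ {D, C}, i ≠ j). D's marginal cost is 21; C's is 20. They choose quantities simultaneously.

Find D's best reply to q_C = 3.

25.125

Firm D's profit: π = q_D(228 − 4q_D − 2q_C) − 21q_D.
∂π/∂q_D = 207 − 8q_D − 2q_C = 0 ⇒ q_D = 25.875 − 0.25q_C.
At q_C = 3: q_D = 25.875 − 0.25·3 = 25.125.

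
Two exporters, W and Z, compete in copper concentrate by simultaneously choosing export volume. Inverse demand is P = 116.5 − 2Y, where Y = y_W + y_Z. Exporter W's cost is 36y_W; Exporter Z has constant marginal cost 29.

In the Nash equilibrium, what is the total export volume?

28

Exporter W's profit: π = y_W(116.5 − 2(y_W + y_Z)) − 36y_W.
∂π/∂y_W = 80.5 − 4y_W − 2y_Z = 0, so y_W = 20.125 − 0.5y_Z.
By the same steps for Z: y_Z = 21.875 − 0.5y_W.
Substituting the second reaction function into the first: y_W = 20.125 − 0.5(21.875 − 0.5y_W), which gives 0.75y_W = 9.1875 ⇒ y_W = 12.25.
Then y_Z = 21.875 − 0.5·12.25 = 15.75.
Total export volume: 12.25 + 15.75 = 28.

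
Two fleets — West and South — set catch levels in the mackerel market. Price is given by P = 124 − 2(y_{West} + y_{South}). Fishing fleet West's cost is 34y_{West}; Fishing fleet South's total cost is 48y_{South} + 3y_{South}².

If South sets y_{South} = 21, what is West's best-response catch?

Fishing fleet West's profit: π = y_{West}(124 − 2(y_{West} + y_{South})) − 34y_{West}.
∂π/∂y_{West} = 90 − 4y_{West} − 2y_{South} = 0, so y_{West} = 22.5 − 0.5y_{South}.
At y_{South} = 21: y_{West} = 22.5 − 0.5·21 = 12.

12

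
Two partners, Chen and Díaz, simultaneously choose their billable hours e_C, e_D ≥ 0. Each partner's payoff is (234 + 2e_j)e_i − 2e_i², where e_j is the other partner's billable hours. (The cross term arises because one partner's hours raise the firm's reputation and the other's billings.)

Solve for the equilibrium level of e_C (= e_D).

117

Chen's payoff is (234 + 2e_D)e_C − 2e_C².
∂π/∂e_C = 234 + 2e_D − 4e_C = 0, so e_C = 58.5 + 0.5e_D.
By symmetry e_D = e_C; substituting into the reaction function, 0.5e_C = 58.5 and e_C = 117.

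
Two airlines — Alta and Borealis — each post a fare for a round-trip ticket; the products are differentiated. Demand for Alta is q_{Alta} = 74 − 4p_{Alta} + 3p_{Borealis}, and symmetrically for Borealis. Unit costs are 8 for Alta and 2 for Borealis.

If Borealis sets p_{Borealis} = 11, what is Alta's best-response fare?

Alta's profit: π = (p_{Alta} − 8)(74 − 4p_{Alta} + 3p_{Borealis}).
∂π/∂p_{Alta} = 106 − 8p_{Alta} + 3p_{Borealis} = 0 ⇒ p_{Alta} = 13.25 + 0.375p_{Borealis}.
At p_{Borealis} = 11: p_{Alta} = 13.25 + 0.375·11 = 17.375.

17.375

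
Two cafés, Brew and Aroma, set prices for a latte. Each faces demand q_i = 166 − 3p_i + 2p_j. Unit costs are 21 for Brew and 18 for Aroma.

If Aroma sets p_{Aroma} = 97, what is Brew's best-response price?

70.5

Brew's profit: π = (p_{Brew} − 21)(166 − 3p_{Brew} + 2p_{Aroma}).
∂π/∂p_{Brew} = 229 − 6p_{Brew} + 2p_{Aroma} = 0 ⇒ p_{Brew} = 229/6 + (1/3)p_{Aroma}.
At p_{Aroma} = 97: p_{Brew} = 229/6 + (1/3)·97 = 70.5.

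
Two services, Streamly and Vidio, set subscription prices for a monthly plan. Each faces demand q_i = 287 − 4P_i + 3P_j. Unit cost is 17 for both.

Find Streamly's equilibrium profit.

11664

Streamly's profit: π = (P_{Streamly} − 17)(287 − 4P_{Streamly} + 3P_{Vidio}).
∂π/∂P_{Streamly} = 355 − 8P_{Streamly} + 3P_{Vidio} = 0 ⇒ P_{Streamly} = 44.375 + 0.375P_{Vidio}.
The game is symmetric, so in equilibrium P_{Vidio} = P_{Streamly}: the reaction function gives 0.625P_{Streamly} = 44.375, hence P_{Streamly} = 71.
q_{Streamly} = 287 − 4·71 + 3·71 = 216.
Profit = (71 − 17)·216 = 11664.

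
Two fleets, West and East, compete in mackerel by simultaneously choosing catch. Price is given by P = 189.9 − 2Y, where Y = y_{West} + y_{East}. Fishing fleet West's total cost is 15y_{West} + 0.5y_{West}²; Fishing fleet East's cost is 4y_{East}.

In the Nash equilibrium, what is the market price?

76.4625

Fishing fleet West's profit: π = y_{West}(189.9 − 2(y_{West} + y_{East})) − 15y_{West} − 0.5y_{West}².
∂π/∂y_{West} = 174.9 − 5y_{West} − 2y_{East} = 0, so y_{West} = 34.98 − 0.4y_{East}.
For East: ∂π/∂y_{East} = 185.9 − 4y_{East} − 2y_{West} = 0 ⇒ y_{East} = 46.475 − 0.5y_{West}.
Solving the two reaction functions simultaneously: (1 − (−0.4)(−0.5))y_{West} = 34.98 − 0.4·46.475, so 0.8y_{West} = 16.39 and y_{West} = 20.4875.
Then y_{East} = 46.475 − 0.5·20.4875 = 5797/160.
Equilibrium price: P = 189.9 − 2·(1815/32) = 76.4625.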